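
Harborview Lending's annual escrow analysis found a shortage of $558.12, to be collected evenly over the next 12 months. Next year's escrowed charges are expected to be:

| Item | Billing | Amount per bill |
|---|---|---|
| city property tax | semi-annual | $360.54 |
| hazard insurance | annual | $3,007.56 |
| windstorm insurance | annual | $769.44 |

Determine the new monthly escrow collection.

City property tax: $360.54 × 2 = $721.08
Hazard insurance: $3,007.56
Windstorm insurance: $769.44
Total annual escrow = $721.08 + $3,007.56 + $769.44 = $4,498.08
Monthly escrow = $4,498.08 ÷ 12 = $374.84
Monthly shortage recovery: $558.12 ÷ 12 = $46.51
New monthly escrow = $374.84 + $46.51 = $421.35

$421.35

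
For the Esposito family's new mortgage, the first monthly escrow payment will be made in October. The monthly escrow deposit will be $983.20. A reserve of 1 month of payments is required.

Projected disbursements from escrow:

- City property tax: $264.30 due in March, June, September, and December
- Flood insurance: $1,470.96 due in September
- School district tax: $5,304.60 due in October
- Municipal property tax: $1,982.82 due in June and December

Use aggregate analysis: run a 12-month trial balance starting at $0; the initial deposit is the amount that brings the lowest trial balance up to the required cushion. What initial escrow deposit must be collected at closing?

$5,585.32

Cushion = 1 × $983.20 = $983.20
Trial balance (start $0, +$983.20 each month, − disbursements):
  Oct: +$983.20 − $5,304.60 → -$4,321.40
  Nov: +$983.20 → -$3,338.20
  Dec: +$983.20 − $2,247.12 → -$4,602.12
  Jan: +$983.20 → -$3,618.92
  Feb: +$983.20 → -$2,635.72
  Mar: +$983.20 − $264.30 → -$1,916.82
  Apr: +$983.20 → -$933.62
  May: +$983.20 → $49.58
  Jun: +$983.20 − $2,247.12 → -$1,214.34
  Jul: +$983.20 → -$231.14
  Aug: +$983.20 → $752.06
  Sep: +$983.20 − $1,735.26 → $0.00
Lowest trial balance = -$4,602.12 (Dec)
Initial deposit = cushion − low point = $983.20 − (-$4,602.12) = $5,585.32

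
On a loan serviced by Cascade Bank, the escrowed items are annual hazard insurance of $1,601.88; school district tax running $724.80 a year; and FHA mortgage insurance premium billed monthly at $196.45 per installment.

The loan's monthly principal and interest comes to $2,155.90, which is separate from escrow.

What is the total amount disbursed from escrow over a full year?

$4,684.08

Hazard insurance: $1,601.88
School district tax: $724.80
FHA mortgage insurance premium: $196.45 × 12 = $2,357.40
Total per year = $1,601.88 + $724.80 + $2,357.40 = $4,684.08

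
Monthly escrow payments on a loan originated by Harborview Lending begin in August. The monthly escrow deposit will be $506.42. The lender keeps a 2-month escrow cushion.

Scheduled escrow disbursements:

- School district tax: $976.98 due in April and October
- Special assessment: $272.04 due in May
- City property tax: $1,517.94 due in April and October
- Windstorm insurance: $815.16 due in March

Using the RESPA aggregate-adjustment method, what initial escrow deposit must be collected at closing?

Cushion = 2 × $506.42 = $1,012.84
Trial balance (start $0, +$506.42 each month, − disbursements):
  Aug: +$506.42 → $506.42
  Sep: +$506.42 → $1,012.84
  Oct: +$506.42 − $2,494.92 → -$975.66
  Nov: +$506.42 → -$469.24
  Dec: +$506.42 → $37.18
  Jan: +$506.42 → $543.60
  Feb: +$506.42 → $1,050.02
  Mar: +$506.42 − $815.16 → $741.28
  Apr: +$506.42 − $2,494.92 → -$1,247.22
  May: +$506.42 − $272.04 → -$1,012.84
  Jun: +$506.42 → -$506.42
  Jul: +$506.42 → $0.00
Lowest trial balance = -$1,247.22 (Apr)
Initial deposit = cushion − low point = $1,012.84 − (-$1,247.22) = $2,260.06

$2,260.06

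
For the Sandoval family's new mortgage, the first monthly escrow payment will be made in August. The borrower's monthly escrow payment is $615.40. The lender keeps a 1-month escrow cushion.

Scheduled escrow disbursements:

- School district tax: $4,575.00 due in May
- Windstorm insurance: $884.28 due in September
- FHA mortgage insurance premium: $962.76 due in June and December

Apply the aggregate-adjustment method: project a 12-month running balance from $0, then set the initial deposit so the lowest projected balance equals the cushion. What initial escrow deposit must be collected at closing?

$1,230.80

Cushion = 1 × $615.40 = $615.40
Trial balance (start $0, +$615.40 each month, − disbursements):
  Aug: +$615.40 → $615.40
  Sep: +$615.40 − $884.28 → $346.52
  Oct: +$615.40 → $961.92
  Nov: +$615.40 → $1,577.32
  Dec: +$615.40 − $962.76 → $1,229.96
  Jan: +$615.40 → $1,845.36
  Feb: +$615.40 → $2,460.76
  Mar: +$615.40 → $3,076.16
  Apr: +$615.40 → $3,691.56
  May: +$615.40 − $4,575.00 → -$268.04
  Jun: +$615.40 − $962.76 → -$615.40
  Jul: +$615.40 → $0.00
Lowest trial balance = -$615.40 (Jun)
Initial deposit = cushion − low point = $615.40 − (-$615.40) = $1,230.80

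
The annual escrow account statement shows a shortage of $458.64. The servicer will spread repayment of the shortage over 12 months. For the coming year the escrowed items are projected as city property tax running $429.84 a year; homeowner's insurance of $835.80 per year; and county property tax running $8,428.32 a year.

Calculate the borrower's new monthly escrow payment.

$846.05

City property tax — $429.84/yr
Homeowner's insurance — $835.80/yr
County property tax — $8,428.32/yr
Combined annual = $9,693.96
Monthly = $9,693.96 / 12 = $807.83
Shortage spread = $458.64 ÷ 12 = $38.22/mo
New monthly escrow = $807.83 + $38.22 = $846.05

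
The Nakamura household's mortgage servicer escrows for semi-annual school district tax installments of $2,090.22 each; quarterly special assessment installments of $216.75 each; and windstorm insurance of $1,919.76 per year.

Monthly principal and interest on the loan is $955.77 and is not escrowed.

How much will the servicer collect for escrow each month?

School district tax = $2,090.22 × 2 = $4,180.44 annually
Special assessment = $216.75 × 4 = $867.00 annually
Windstorm insurance = $1,919.76 annually
Yearly total = $6,967.20
Base monthly escrow = $6,967.20 / 12 = $580.60

$580.60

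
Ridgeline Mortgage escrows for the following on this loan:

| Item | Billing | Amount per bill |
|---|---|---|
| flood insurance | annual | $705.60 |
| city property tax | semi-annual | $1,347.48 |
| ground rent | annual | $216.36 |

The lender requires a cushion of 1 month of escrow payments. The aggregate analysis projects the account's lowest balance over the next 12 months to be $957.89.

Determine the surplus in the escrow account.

Flood insurance = $705.60/yr
City property tax = $1,347.48 × 2 = $2,694.96/yr
Ground rent = $216.36/yr
Total annual escrow = $3,616.92
Base monthly escrow = $3,616.92 ÷ 12 = $301.41
Required reserve = 1 × $301.41 = $301.41
Surplus = $957.89 − $301.41 = $656.48

$656.48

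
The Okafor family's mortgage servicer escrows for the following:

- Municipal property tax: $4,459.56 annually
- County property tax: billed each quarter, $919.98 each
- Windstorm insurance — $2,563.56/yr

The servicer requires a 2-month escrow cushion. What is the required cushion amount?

$1,783.84

Municipal property tax = $4,459.56 annually
County property tax = $919.98 × 4 = $3,679.92 annually
Windstorm insurance = $2,563.56 annually
Yearly total = $4,459.56 + $3,679.92 + $2,563.56 = $10,703.04
Base monthly escrow = $10,703.04 ÷ 12 = $891.92
Cushion = 2 × $891.92 = $1,783.84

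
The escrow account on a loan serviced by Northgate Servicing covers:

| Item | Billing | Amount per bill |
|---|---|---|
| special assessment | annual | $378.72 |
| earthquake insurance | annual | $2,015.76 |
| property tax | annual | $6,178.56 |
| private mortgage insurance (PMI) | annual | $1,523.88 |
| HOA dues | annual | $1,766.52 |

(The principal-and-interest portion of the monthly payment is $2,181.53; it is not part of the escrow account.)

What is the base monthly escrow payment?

$988.62

Special assessment: $378.72 annually
Earthquake insurance: $2,015.76 annually
Property tax: $6,178.56 annually
Private mortgage insurance (PMI): $1,523.88 annually
HOA dues: $1,766.52 annually
Total per year = $378.72 + $2,015.76 + $6,178.56 + $1,523.88 + $1,766.52 = $11,863.44
Base monthly escrow = $11,863.44 / 12 = $988.62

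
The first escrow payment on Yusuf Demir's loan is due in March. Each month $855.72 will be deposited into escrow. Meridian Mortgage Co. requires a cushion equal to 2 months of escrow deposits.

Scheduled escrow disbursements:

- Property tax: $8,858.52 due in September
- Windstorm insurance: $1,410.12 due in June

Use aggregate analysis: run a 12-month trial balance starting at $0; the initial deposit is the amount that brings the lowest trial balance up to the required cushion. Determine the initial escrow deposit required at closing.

$5,990.04

Cushion = 2 × $855.72 = $1,711.44
Trial balance (start $0, +$855.72 each month, − disbursements):
  Mar: +$855.72 → $855.72
  Apr: +$855.72 → $1,711.44
  May: +$855.72 → $2,567.16
  Jun: +$855.72 − $1,410.12 → $2,012.76
  Jul: +$855.72 → $2,868.48
  Aug: +$855.72 → $3,724.20
  Sep: +$855.72 − $8,858.52 → -$4,278.60
  Oct: +$855.72 → -$3,422.88
  Nov: +$855.72 → -$2,567.16
  Dec: +$855.72 → -$1,711.44
  Jan: +$855.72 → -$855.72
  Feb: +$855.72 → $0.00
Lowest trial balance = -$4,278.60 (Sep)
Initial deposit = cushion − low point = $1,711.44 − (-$4,278.60) = $5,990.04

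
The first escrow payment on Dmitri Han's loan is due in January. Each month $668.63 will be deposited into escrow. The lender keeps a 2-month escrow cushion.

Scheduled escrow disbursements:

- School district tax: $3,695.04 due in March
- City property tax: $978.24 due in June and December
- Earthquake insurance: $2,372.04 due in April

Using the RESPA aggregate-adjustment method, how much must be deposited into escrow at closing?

Cushion = 2 × $668.63 = $1,337.26
Trial balance (start $0, +$668.63 each month, − disbursements):
  Jan: +$668.63 → $668.63
  Feb: +$668.63 → $1,337.26
  Mar: +$668.63 − $3,695.04 → -$1,689.15
  Apr: +$668.63 − $2,372.04 → -$3,392.56
  May: +$668.63 → -$2,723.93
  Jun: +$668.63 − $978.24 → -$3,033.54
  Jul: +$668.63 → -$2,364.91
  Aug: +$668.63 → -$1,696.28
  Sep: +$668.63 → -$1,027.65
  Oct: +$668.63 → -$359.02
  Nov: +$668.63 → $309.61
  Dec: +$668.63 − $978.24 → $0.00
Lowest trial balance = -$3,392.56 (Apr)
Initial deposit = cushion − low point = $1,337.26 − (-$3,392.56) = $4,729.82

$4,729.82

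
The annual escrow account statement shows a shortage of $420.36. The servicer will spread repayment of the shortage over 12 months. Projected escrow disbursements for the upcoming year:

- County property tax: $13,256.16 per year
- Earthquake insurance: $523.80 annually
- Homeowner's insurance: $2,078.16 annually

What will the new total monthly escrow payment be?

County property tax = $13,256.16/yr
Earthquake insurance = $523.80/yr
Homeowner's insurance = $2,078.16/yr
Combined annual = $13,256.16 + $523.80 + $2,078.16 = $15,858.12
Base monthly escrow = $15,858.12 ÷ 12 = $1,321.51
Monthly shortage recovery: $420.36 / 12 = $35.03
Adjusted monthly = $1,321.51 + $35.03 = $1,356.54

$1,356.54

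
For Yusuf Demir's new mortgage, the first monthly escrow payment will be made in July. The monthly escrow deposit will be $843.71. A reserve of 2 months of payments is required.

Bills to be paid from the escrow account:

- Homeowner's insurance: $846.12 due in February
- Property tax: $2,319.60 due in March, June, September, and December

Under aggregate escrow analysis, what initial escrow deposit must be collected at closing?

$1,898.95

Cushion = 2 × $843.71 = $1,687.42
Trial balance (start $0, +$843.71 each month, − disbursements):
  Jul: +$843.71 → $843.71
  Aug: +$843.71 → $1,687.42
  Sep: +$843.71 − $2,319.60 → $211.53
  Oct: +$843.71 → $1,055.24
  Nov: +$843.71 → $1,898.95
  Dec: +$843.71 − $2,319.60 → $423.06
  Jan: +$843.71 → $1,266.77
  Feb: +$843.71 − $846.12 → $1,264.36
  Mar: +$843.71 − $2,319.60 → -$211.53
  Apr: +$843.71 → $632.18
  May: +$843.71 → $1,475.89
  Jun: +$843.71 − $2,319.60 → $0.00
Lowest trial balance = -$211.53 (Mar)
Initial deposit = cushion − low point = $1,687.42 − (-$211.53) = $1,898.95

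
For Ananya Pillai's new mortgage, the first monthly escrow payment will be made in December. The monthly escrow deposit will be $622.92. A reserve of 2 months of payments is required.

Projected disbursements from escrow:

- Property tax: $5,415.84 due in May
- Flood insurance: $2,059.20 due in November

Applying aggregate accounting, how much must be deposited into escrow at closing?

Cushion = 2 × $622.92 = $1,245.84
Trial balance (start $0, +$622.92 each month, − disbursements):
  Dec: +$622.92 → $622.92
  Jan: +$622.92 → $1,245.84
  Feb: +$622.92 → $1,868.76
  Mar: +$622.92 → $2,491.68
  Apr: +$622.92 → $3,114.60
  May: +$622.92 − $5,415.84 → -$1,678.32
  Jun: +$622.92 → -$1,055.40
  Jul: +$622.92 → -$432.48
  Aug: +$622.92 → $190.44
  Sep: +$622.92 → $813.36
  Oct: +$622.92 → $1,436.28
  Nov: +$622.92 − $2,059.20 → $0.00
Lowest trial balance = -$1,678.32 (May)
Initial deposit = cushion − low point = $1,245.84 − (-$1,678.32) = $2,924.16

$2,924.16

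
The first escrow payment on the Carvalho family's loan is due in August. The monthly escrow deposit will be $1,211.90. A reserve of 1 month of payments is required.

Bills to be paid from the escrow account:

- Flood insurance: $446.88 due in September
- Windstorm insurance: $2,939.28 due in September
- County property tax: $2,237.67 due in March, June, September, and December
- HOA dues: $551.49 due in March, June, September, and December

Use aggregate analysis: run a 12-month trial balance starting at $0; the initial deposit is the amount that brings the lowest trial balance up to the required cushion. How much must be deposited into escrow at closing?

Cushion = 1 × $1,211.90 = $1,211.90
Trial balance (start $0, +$1,211.90 each month, − disbursements):
  Aug: +$1,211.90 → $1,211.90
  Sep: +$1,211.90 − $6,175.32 → -$3,751.52
  Oct: +$1,211.90 → -$2,539.62
  Nov: +$1,211.90 → -$1,327.72
  Dec: +$1,211.90 − $2,789.16 → -$2,904.98
  Jan: +$1,211.90 → -$1,693.08
  Feb: +$1,211.90 → -$481.18
  Mar: +$1,211.90 − $2,789.16 → -$2,058.44
  Apr: +$1,211.90 → -$846.54
  May: +$1,211.90 → $365.36
  Jun: +$1,211.90 − $2,789.16 → -$1,211.90
  Jul: +$1,211.90 → $0.00
Lowest trial balance = -$3,751.52 (Sep)
Initial deposit = cushion − low point = $1,211.90 − (-$3,751.52) = $4,963.42

$4,963.42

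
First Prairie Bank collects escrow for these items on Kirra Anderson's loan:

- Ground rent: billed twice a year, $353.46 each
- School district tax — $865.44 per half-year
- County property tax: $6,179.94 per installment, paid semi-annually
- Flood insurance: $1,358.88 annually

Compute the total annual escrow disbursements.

$16,156.56

Ground rent — $353.46 × 2 = $706.92/yr
School district tax — $865.44 × 2 = $1,730.88/yr
County property tax — $6,179.94 × 2 = $12,359.88/yr
Flood insurance — $1,358.88/yr
Yearly total = $706.92 + $1,730.88 + $12,359.88 + $1,358.88 = $16,156.56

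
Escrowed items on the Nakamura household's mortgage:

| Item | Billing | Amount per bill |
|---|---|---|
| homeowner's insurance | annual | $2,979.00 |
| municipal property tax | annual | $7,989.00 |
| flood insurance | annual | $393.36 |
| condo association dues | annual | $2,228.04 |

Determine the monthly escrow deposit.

$1,132.45

Homeowner's insurance = $2,979.00 annually
Municipal property tax = $7,989.00 annually
Flood insurance = $393.36 annually
Condo association dues = $2,228.04 annually
Total annual escrow = $2,979.00 + $7,989.00 + $393.36 + $2,228.04 = $13,589.40
Base monthly escrow = $13,589.40 ÷ 12 = $1,132.45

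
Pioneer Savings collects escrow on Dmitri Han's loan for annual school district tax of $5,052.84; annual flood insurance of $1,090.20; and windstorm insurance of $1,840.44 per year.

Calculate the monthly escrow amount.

School district tax: $5,052.84/yr
Flood insurance: $1,090.20/yr
Windstorm insurance: $1,840.44/yr
Combined annual = $7,983.48
Monthly escrow = $7,983.48 / 12 = $665.29

$665.29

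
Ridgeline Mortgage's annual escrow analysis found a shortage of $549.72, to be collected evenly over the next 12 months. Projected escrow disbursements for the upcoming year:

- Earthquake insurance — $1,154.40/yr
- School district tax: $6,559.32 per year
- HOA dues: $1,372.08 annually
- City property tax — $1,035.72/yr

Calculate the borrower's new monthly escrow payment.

Earthquake insurance = $1,154.40/yr
School district tax = $6,559.32/yr
HOA dues = $1,372.08/yr
City property tax = $1,035.72/yr
Combined annual = $1,154.40 + $6,559.32 + $1,372.08 + $1,035.72 = $10,121.52
Monthly = $10,121.52 / 12 = $843.46
Shortage spread = $549.72 ÷ 12 = $45.81/mo
Adjusted monthly = $843.46 + $45.81 = $889.27

$889.27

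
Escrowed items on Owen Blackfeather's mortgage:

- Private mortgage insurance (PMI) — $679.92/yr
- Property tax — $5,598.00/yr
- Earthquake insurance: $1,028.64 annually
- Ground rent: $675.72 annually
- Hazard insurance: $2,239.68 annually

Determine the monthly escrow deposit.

$851.83

Private mortgage insurance (PMI) = $679.92
Property tax = $5,598.00
Earthquake insurance = $1,028.64
Ground rent = $675.72
Hazard insurance = $2,239.68
Annual escrow total = $679.92 + $5,598.00 + $1,028.64 + $675.72 + $2,239.68 = $10,221.96
Base monthly escrow = $10,221.96 ÷ 12 = $851.83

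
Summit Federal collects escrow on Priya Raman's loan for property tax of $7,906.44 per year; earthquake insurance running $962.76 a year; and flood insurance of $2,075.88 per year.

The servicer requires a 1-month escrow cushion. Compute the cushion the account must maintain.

Property tax: $7,906.44 per year
Earthquake insurance: $962.76 per year
Flood insurance: $2,075.88 per year
Total per year = $7,906.44 + $962.76 + $2,075.88 = $10,945.08
Per month = $10,945.08 ÷ 12 = $912.09
Reserve = 1 × $912.09 = $912.09

$912.09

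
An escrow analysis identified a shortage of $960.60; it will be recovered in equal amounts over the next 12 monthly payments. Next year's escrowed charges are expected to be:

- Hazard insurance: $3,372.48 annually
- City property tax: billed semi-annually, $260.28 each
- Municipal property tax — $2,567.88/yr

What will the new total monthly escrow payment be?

Hazard insurance = $3,372.48 annually
City property tax = $260.28 × 2 = $520.56 annually
Municipal property tax = $2,567.88 annually
Annual escrow total = $3,372.48 + $520.56 + $2,567.88 = $6,460.92
Base monthly escrow = $6,460.92 / 12 = $538.41
Monthly shortage recovery: $960.60 / 12 = $80.05
New monthly escrow = $538.41 + $80.05 = $618.46

$618.46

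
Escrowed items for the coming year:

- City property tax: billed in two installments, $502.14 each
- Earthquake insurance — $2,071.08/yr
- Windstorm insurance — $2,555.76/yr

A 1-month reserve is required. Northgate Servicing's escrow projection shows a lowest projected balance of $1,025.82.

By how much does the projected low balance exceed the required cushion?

$556.56

City property tax = $502.14 × 2 = $1,004.28/yr
Earthquake insurance = $2,071.08/yr
Windstorm insurance = $2,555.76/yr
Annual escrow total = $1,004.28 + $2,071.08 + $2,555.76 = $5,631.12
Per month = $5,631.12 ÷ 12 = $469.26
Required reserve = 1 × $469.26 = $469.26
Surplus = $1,025.82 − $469.26 = $556.56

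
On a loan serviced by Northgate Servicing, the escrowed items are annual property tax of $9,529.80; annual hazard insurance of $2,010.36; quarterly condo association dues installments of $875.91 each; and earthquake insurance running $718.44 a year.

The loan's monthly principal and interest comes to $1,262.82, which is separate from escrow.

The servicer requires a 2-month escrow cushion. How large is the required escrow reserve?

$2,627.04

Property tax = $9,529.80 annually
Hazard insurance = $2,010.36 annually
Condo association dues = $875.91 × 4 = $3,503.64 annually
Earthquake insurance = $718.44 annually
Yearly total = $9,529.80 + $2,010.36 + $3,503.64 + $718.44 = $15,762.24
Base monthly escrow = $15,762.24 / 12 = $1,313.52
Cushion = 2 × $1,313.52 = $2,627.04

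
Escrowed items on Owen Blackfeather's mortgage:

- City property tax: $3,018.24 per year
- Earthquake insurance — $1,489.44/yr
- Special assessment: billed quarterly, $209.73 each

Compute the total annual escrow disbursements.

$5,346.60

City property tax: $3,018.24
Earthquake insurance: $1,489.44
Special assessment: $209.73 × 4 = $838.92
Total per year = $5,346.60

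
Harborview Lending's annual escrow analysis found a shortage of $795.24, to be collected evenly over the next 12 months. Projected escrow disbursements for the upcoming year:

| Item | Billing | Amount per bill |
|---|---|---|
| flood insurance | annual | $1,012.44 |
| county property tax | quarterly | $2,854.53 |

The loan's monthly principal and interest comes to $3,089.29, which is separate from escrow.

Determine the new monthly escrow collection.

Flood insurance — $1,012.44 annually
County property tax — $2,854.53 × 4 = $11,418.12 annually
Annual escrow total = $1,012.44 + $11,418.12 = $12,430.56
Per month = $12,430.56 / 12 = $1,035.88
Monthly shortage recovery: $795.24 / 12 = $66.27
New monthly escrow = $1,035.88 + $66.27 = $1,102.15

$1,102.15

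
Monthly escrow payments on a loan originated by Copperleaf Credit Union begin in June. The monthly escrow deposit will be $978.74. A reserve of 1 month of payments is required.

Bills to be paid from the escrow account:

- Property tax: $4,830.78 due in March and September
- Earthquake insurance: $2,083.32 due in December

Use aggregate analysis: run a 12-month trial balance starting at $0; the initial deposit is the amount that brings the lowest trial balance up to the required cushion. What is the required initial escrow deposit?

$2,936.22

Cushion = 1 × $978.74 = $978.74
Trial balance (start $0, +$978.74 each month, − disbursements):
  Jun: +$978.74 → $978.74
  Jul: +$978.74 → $1,957.48
  Aug: +$978.74 → $2,936.22
  Sep: +$978.74 − $4,830.78 → -$915.82
  Oct: +$978.74 → $62.92
  Nov: +$978.74 → $1,041.66
  Dec: +$978.74 − $2,083.32 → -$62.92
  Jan: +$978.74 → $915.82
  Feb: +$978.74 → $1,894.56
  Mar: +$978.74 − $4,830.78 → -$1,957.48
  Apr: +$978.74 → -$978.74
  May: +$978.74 → $0.00
Lowest trial balance = -$1,957.48 (Mar)
Initial deposit = cushion − low point = $978.74 − (-$1,957.48) = $2,936.22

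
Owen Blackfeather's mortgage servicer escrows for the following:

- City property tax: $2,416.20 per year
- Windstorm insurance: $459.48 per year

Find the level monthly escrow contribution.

City property tax = $2,416.20 annually
Windstorm insurance = $459.48 annually
Combined annual = $2,875.68
Base monthly escrow = $2,875.68 ÷ 12 = $239.64

$239.64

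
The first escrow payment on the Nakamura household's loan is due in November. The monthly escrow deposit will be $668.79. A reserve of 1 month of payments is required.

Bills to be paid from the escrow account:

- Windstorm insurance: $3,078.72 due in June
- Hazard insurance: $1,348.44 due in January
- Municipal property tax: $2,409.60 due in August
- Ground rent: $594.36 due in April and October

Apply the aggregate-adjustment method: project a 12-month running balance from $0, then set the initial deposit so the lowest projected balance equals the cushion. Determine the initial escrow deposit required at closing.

Cushion = 1 × $668.79 = $668.79
Trial balance (start $0, +$668.79 each month, − disbursements):
  Nov: +$668.79 → $668.79
  Dec: +$668.79 → $1,337.58
  Jan: +$668.79 − $1,348.44 → $657.93
  Feb: +$668.79 → $1,326.72
  Mar: +$668.79 → $1,995.51
  Apr: +$668.79 − $594.36 → $2,069.94
  May: +$668.79 → $2,738.73
  Jun: +$668.79 − $3,078.72 → $328.80
  Jul: +$668.79 → $997.59
  Aug: +$668.79 − $2,409.60 → -$743.22
  Sep: +$668.79 → -$74.43
  Oct: +$668.79 − $594.36 → $0.00
Lowest trial balance = -$743.22 (Aug)
Initial deposit = cushion − low point = $668.79 − (-$743.22) = $1,412.01

$1,412.01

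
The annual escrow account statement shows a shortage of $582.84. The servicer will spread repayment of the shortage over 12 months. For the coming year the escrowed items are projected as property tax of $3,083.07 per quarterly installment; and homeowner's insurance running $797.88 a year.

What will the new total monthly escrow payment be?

$1,142.75

Property tax = $3,083.07 × 4 = $12,332.28 per year
Homeowner's insurance = $797.88 per year
Combined annual = $12,332.28 + $797.88 = $13,130.16
Base monthly escrow = $13,130.16 / 12 = $1,094.18
Shortage per month = $582.84 ÷ 12 = $48.57
New monthly escrow = $1,094.18 + $48.57 = $1,142.75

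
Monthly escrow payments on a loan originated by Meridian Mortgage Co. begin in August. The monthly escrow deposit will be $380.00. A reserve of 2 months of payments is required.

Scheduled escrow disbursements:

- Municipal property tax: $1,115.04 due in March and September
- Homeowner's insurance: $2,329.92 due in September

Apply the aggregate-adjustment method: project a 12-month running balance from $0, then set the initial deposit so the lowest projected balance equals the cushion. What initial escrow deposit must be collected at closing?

$3,444.96

Cushion = 2 × $380.00 = $760.00
Trial balance (start $0, +$380.00 each month, − disbursements):
  Aug: +$380.00 → $380.00
  Sep: +$380.00 − $3,444.96 → -$2,684.96
  Oct: +$380.00 → -$2,304.96
  Nov: +$380.00 → -$1,924.96
  Dec: +$380.00 → -$1,544.96
  Jan: +$380.00 → -$1,164.96
  Feb: +$380.00 → -$784.96
  Mar: +$380.00 − $1,115.04 → -$1,520.00
  Apr: +$380.00 → -$1,140.00
  May: +$380.00 → -$760.00
  Jun: +$380.00 → -$380.00
  Jul: +$380.00 → $0.00
Lowest trial balance = -$2,684.96 (Sep)
Initial deposit = cushion − low point = $760.00 − (-$2,684.96) = $3,444.96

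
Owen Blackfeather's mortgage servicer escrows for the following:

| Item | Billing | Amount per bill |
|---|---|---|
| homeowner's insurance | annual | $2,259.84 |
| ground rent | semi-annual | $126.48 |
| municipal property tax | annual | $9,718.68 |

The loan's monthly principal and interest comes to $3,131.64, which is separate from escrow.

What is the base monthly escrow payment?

Homeowner's insurance: $2,259.84/yr
Ground rent: $126.48 × 2 = $252.96/yr
Municipal property tax: $9,718.68/yr
Yearly total = $12,231.48
Monthly = $12,231.48 / 12 = $1,019.29

$1,019.29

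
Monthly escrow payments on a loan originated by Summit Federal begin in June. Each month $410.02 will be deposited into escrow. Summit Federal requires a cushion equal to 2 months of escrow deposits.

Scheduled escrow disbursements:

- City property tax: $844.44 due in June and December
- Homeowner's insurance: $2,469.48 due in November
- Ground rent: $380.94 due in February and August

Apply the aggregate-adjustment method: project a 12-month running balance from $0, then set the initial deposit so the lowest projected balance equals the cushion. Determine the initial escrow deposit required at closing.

Cushion = 2 × $410.02 = $820.04
Trial balance (start $0, +$410.02 each month, − disbursements):
  Jun: +$410.02 − $844.44 → -$434.42
  Jul: +$410.02 → -$24.40
  Aug: +$410.02 − $380.94 → $4.68
  Sep: +$410.02 → $414.70
  Oct: +$410.02 → $824.72
  Nov: +$410.02 − $2,469.48 → -$1,234.74
  Dec: +$410.02 − $844.44 → -$1,669.16
  Jan: +$410.02 → -$1,259.14
  Feb: +$410.02 − $380.94 → -$1,230.06
  Mar: +$410.02 → -$820.04
  Apr: +$410.02 → -$410.02
  May: +$410.02 → $0.00
Lowest trial balance = -$1,669.16 (Dec)
Initial deposit = cushion − low point = $820.04 − (-$1,669.16) = $2,489.20

$2,489.20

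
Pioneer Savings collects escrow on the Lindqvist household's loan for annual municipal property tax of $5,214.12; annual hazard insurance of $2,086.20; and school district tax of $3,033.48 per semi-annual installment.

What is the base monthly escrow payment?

$1,113.94

Municipal property tax — $5,214.12 annually
Hazard insurance — $2,086.20 annually
School district tax — $3,033.48 × 2 = $6,066.96 annually
Yearly total = $5,214.12 + $2,086.20 + $6,066.96 = $13,367.28
Monthly escrow = $13,367.28 ÷ 12 = $1,113.94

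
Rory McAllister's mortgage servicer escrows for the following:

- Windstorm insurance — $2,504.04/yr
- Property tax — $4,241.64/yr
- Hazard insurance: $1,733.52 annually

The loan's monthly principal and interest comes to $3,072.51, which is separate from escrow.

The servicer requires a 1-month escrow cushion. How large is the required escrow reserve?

$706.60

Windstorm insurance = $2,504.04 annually
Property tax = $4,241.64 annually
Hazard insurance = $1,733.52 annually
Yearly total = $2,504.04 + $4,241.64 + $1,733.52 = $8,479.20
Monthly escrow = $8,479.20 ÷ 12 = $706.60
Reserve = 1 × $706.60 = $706.60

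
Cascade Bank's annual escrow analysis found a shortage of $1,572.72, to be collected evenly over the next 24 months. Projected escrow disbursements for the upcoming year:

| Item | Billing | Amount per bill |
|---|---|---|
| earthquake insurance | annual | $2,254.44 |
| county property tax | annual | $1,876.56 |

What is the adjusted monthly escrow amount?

Earthquake insurance = $2,254.44
County property tax = $1,876.56
Annual escrow total = $2,254.44 + $1,876.56 = $4,131.00
Monthly = $4,131.00 / 12 = $344.25
Monthly shortage recovery: $1,572.72 / 24 = $65.53
Adjusted monthly = $344.25 + $65.53 = $409.78

$409.78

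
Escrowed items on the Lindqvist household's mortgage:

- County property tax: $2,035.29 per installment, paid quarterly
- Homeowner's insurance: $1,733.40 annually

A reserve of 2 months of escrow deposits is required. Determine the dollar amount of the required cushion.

$1,645.76

County property tax = $2,035.29 × 4 = $8,141.16 per year
Homeowner's insurance = $1,733.40 per year
Annual escrow total = $9,874.56
Monthly = $9,874.56 ÷ 12 = $822.88
Cushion = 2 × $822.88 = $1,645.76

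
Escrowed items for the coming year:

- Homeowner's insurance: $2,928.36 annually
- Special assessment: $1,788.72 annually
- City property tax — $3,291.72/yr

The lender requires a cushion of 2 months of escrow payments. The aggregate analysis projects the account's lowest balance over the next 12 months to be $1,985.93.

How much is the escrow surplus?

$651.13

Homeowner's insurance: $2,928.36/yr
Special assessment: $1,788.72/yr
City property tax: $3,291.72/yr
Total annual escrow = $2,928.36 + $1,788.72 + $3,291.72 = $8,008.80
Base monthly escrow = $8,008.80 / 12 = $667.40
Required reserve = 2 × $667.40 = $1,334.80
Excess over cushion: $1,985.93 − $1,334.80 = $651.13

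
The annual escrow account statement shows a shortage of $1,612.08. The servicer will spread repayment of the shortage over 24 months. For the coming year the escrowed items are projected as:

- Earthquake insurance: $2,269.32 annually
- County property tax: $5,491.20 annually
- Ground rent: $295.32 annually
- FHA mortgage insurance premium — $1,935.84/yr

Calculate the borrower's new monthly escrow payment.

Earthquake insurance = $2,269.32
County property tax = $5,491.20
Ground rent = $295.32
FHA mortgage insurance premium = $1,935.84
Total per year = $9,991.68
Per month = $9,991.68 ÷ 12 = $832.64
Shortage spread = $1,612.08 / 24 = $67.17/mo
New monthly escrow = $832.64 + $67.17 = $899.81

$899.81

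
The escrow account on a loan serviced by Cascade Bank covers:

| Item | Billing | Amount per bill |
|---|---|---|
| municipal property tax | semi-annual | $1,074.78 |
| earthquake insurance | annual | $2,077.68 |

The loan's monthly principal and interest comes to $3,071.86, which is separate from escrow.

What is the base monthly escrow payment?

Municipal property tax: $1,074.78 × 2 = $2,149.56/yr
Earthquake insurance: $2,077.68/yr
Combined annual = $4,227.24
Monthly = $4,227.24 ÷ 12 = $352.27

$352.27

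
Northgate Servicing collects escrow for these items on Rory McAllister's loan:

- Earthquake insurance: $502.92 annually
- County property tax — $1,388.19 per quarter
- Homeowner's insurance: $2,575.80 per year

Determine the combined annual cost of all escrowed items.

Earthquake insurance — $502.92/yr
County property tax — $1,388.19 × 4 = $5,552.76/yr
Homeowner's insurance — $2,575.80/yr
Annual escrow total = $502.92 + $5,552.76 + $2,575.80 = $8,631.48

$8,631.48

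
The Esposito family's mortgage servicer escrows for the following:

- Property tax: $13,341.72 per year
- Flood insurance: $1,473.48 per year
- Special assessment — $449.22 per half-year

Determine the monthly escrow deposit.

Property tax — $13,341.72 per year
Flood insurance — $1,473.48 per year
Special assessment — $449.22 × 2 = $898.44 per year
Combined annual = $15,713.64
Per month = $15,713.64 / 12 = $1,309.47

$1,309.47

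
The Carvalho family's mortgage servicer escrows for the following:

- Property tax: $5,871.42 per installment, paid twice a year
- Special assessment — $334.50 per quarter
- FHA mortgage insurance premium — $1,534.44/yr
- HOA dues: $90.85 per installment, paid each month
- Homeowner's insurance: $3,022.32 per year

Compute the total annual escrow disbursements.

Property tax — $5,871.42 × 2 = $11,742.84 annually
Special assessment — $334.50 × 4 = $1,338.00 annually
FHA mortgage insurance premium — $1,534.44 annually
HOA dues — $90.85 × 12 = $1,090.20 annually
Homeowner's insurance — $3,022.32 annually
Combined annual = $18,727.80

$18,727.80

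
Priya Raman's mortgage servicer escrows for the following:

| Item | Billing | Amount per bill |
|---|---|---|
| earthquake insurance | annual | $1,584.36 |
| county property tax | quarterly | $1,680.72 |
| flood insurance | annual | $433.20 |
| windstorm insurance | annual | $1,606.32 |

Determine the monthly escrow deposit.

$862.23

Earthquake insurance = $1,584.36 per year
County property tax = $1,680.72 × 4 = $6,722.88 per year
Flood insurance = $433.20 per year
Windstorm insurance = $1,606.32 per year
Total annual escrow = $1,584.36 + $6,722.88 + $433.20 + $1,606.32 = $10,346.76
Monthly escrow = $10,346.76 ÷ 12 = $862.23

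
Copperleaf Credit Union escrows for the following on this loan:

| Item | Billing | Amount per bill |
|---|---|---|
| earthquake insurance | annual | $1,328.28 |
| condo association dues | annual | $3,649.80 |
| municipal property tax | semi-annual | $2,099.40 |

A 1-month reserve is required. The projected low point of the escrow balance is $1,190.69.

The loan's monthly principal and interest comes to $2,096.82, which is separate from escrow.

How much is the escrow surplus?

$425.95

Earthquake insurance: $1,328.28/yr
Condo association dues: $3,649.80/yr
Municipal property tax: $2,099.40 × 2 = $4,198.80/yr
Yearly total = $1,328.28 + $3,649.80 + $4,198.80 = $9,176.88
Monthly escrow = $9,176.88 ÷ 12 = $764.74
Required cushion = 1 × $764.74 = $764.74
Surplus = $1,190.69 − $764.74 = $425.95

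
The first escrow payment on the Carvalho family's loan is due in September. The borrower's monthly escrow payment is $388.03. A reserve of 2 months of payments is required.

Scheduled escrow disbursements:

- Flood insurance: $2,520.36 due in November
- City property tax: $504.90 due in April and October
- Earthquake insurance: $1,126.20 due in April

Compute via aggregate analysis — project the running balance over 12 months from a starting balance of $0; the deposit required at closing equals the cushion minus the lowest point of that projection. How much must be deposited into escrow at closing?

$2,637.23

Cushion = 2 × $388.03 = $776.06
Trial balance (start $0, +$388.03 each month, − disbursements):
  Sep: +$388.03 → $388.03
  Oct: +$388.03 − $504.90 → $271.16
  Nov: +$388.03 − $2,520.36 → -$1,861.17
  Dec: +$388.03 → -$1,473.14
  Jan: +$388.03 → -$1,085.11
  Feb: +$388.03 → -$697.08
  Mar: +$388.03 → -$309.05
  Apr: +$388.03 − $1,631.10 → -$1,552.12
  May: +$388.03 → -$1,164.09
  Jun: +$388.03 → -$776.06
  Jul: +$388.03 → -$388.03
  Aug: +$388.03 → $0.00
Lowest trial balance = -$1,861.17 (Nov)
Initial deposit = cushion − low point = $776.06 − (-$1,861.17) = $2,637.23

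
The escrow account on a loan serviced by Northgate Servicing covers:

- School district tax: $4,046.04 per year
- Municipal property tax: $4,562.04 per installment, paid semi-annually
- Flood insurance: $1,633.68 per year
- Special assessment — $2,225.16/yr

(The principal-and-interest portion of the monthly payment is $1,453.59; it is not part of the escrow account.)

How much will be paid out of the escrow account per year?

$17,028.96

School district tax — $4,046.04 annually
Municipal property tax — $4,562.04 × 2 = $9,124.08 annually
Flood insurance — $1,633.68 annually
Special assessment — $2,225.16 annually
Yearly total = $4,046.04 + $9,124.08 + $1,633.68 + $2,225.16 = $17,028.96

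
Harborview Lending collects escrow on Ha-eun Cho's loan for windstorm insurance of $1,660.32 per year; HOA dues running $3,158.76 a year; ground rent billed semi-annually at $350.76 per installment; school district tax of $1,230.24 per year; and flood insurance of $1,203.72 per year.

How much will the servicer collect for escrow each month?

Windstorm insurance: $1,660.32 per year
HOA dues: $3,158.76 per year
Ground rent: $350.76 × 2 = $701.52 per year
School district tax: $1,230.24 per year
Flood insurance: $1,203.72 per year
Yearly total = $7,954.56
Base monthly escrow = $7,954.56 / 12 = $662.88

$662.88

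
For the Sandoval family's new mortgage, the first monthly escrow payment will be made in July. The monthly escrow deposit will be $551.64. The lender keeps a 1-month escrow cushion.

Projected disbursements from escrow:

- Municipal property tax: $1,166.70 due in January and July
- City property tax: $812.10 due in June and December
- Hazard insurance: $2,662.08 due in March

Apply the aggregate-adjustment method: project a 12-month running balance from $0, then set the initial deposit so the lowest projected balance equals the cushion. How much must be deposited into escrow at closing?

Cushion = 1 × $551.64 = $551.64
Trial balance (start $0, +$551.64 each month, − disbursements):
  Jul: +$551.64 − $1,166.70 → -$615.06
  Aug: +$551.64 → -$63.42
  Sep: +$551.64 → $488.22
  Oct: +$551.64 → $1,039.86
  Nov: +$551.64 → $1,591.50
  Dec: +$551.64 − $812.10 → $1,331.04
  Jan: +$551.64 − $1,166.70 → $715.98
  Feb: +$551.64 → $1,267.62
  Mar: +$551.64 − $2,662.08 → -$842.82
  Apr: +$551.64 → -$291.18
  May: +$551.64 → $260.46
  Jun: +$551.64 − $812.10 → $0.00
Lowest trial balance = -$842.82 (Mar)
Initial deposit = cushion − low point = $551.64 − (-$842.82) = $1,394.46

$1,394.46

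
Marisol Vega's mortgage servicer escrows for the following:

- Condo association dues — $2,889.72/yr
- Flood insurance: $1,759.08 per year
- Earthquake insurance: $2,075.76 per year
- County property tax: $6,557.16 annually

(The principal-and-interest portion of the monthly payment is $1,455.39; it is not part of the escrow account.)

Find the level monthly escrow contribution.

$1,106.81

Condo association dues: $2,889.72 annually
Flood insurance: $1,759.08 annually
Earthquake insurance: $2,075.76 annually
County property tax: $6,557.16 annually
Annual escrow total = $2,889.72 + $1,759.08 + $2,075.76 + $6,557.16 = $13,281.72
Base monthly escrow = $13,281.72 / 12 = $1,106.81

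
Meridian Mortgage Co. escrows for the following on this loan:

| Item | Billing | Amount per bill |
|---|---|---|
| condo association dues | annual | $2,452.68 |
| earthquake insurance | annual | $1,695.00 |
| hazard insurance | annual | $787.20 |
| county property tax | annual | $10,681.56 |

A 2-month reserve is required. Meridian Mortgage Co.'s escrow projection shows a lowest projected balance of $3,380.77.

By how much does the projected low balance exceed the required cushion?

$778.03

Condo association dues — $2,452.68 per year
Earthquake insurance — $1,695.00 per year
Hazard insurance — $787.20 per year
County property tax — $10,681.56 per year
Annual escrow total = $15,616.44
Per month = $15,616.44 ÷ 12 = $1,301.37
Cushion = 2 × $1,301.37 = $2,602.74
Surplus = $3,380.77 − $2,602.74 = $778.03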